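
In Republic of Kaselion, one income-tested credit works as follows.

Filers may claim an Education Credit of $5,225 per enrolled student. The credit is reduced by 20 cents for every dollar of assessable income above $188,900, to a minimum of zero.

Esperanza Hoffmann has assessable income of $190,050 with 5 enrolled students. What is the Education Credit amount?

Education Credit: base = 5 × $5,225 = $26,125. 20% of the $1,150 excess over $188,900 is $230; credit = $26,125 − $230 = $25,895.

$25,895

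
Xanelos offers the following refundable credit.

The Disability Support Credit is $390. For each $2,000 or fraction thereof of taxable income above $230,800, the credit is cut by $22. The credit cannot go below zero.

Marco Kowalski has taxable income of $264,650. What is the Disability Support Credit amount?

Disability Support Credit: income exceeds $230,800 by $33,850, which is 17 full-or-partial $2,000 increments; reduction = 17 × $22 = $374, leaving $16.

$16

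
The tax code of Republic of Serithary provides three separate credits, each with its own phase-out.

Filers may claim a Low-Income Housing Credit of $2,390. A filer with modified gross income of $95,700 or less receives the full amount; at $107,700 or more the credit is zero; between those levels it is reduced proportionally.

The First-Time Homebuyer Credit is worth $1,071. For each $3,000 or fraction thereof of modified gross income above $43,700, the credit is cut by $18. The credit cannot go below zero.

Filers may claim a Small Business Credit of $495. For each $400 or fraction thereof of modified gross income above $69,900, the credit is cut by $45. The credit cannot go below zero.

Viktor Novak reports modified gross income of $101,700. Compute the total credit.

Low-Income Housing Credit: $101,700 is $6,000 into a $12,000 phase-out range, leaving 6,000/12,000 of the credit: $2,390 × 6,000/12,000 = $1,195.
First-Time Homebuyer Credit: income exceeds $43,700 by $58,000, which is 20 full-or-partial $3,000 increments; reduction = 20 × $18 = $360, leaving $711.
Small Business Credit: income exceeds $69,900 by $31,800 → 80 increments × $45 = $3,600 ≥ base, so the credit is $0.
Total: $1,195 + $711 + $0 = $1,906.

$1,906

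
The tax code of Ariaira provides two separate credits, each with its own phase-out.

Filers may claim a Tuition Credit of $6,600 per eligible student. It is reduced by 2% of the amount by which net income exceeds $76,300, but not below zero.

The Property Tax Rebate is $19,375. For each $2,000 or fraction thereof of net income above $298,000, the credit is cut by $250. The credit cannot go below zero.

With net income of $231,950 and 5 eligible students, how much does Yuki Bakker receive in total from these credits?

Tuition Credit: base = 5 × $6,600 = $33,000. 2% of the $155,650 excess over $76,300 is $3,113; credit = $33,000 − $3,113 = $29,887.
Property Tax Rebate: $231,950 is at or below the $298,000 threshold, so the full $19,375 applies.
Total: $29,887 + $19,375 = $49,262.

$49,262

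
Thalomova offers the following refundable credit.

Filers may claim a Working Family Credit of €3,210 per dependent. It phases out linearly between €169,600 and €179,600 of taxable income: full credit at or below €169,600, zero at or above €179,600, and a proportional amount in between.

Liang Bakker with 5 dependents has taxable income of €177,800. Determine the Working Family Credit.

Working Family Credit: base = 5 × €3,210 = €16,050. €177,800 is €8,200 into a €10,000 phase-out range, leaving 1,800/10,000 of the credit: €16,050 × 1,800/10,000 = €2,889.

€2,889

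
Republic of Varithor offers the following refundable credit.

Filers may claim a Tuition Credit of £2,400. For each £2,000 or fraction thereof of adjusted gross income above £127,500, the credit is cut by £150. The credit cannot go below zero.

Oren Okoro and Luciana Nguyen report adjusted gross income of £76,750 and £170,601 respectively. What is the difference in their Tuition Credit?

£2,400

Oren (£76,750): Tuition Credit: £76,750 is at or below the £127,500 threshold, so the full £2,400 applies.
Luciana (£170,601): Tuition Credit: income exceeds £127,500 by £43,101 → 22 increments × £150 = £3,300 ≥ base, so the credit is £0.
Difference: |£2,400 − £0| = £2,400.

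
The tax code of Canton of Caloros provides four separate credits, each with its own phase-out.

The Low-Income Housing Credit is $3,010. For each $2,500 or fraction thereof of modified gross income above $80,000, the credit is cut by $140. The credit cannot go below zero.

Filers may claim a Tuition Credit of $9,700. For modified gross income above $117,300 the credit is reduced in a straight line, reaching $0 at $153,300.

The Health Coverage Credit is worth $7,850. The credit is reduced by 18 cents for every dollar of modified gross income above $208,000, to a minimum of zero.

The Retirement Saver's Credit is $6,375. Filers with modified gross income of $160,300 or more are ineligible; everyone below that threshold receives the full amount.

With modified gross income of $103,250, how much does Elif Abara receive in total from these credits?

Low-Income Housing Credit: income exceeds $80,000 by $23,250, which is 10 full-or-partial $2,500 increments; reduction = 10 × $140 = $1,400, leaving $1,610.
Tuition Credit: $103,250 is at or below the $117,300 threshold, so the full $9,700 applies.
Health Coverage Credit: $103,250 is at or below the $208,000 threshold, so the full $7,850 applies.
Retirement Saver's Credit: $103,250 is below the $160,300 cutoff, so the full $6,375 applies.
Total: $1,610 + $9,700 + $7,850 + $6,375 = $25,535.

$25,535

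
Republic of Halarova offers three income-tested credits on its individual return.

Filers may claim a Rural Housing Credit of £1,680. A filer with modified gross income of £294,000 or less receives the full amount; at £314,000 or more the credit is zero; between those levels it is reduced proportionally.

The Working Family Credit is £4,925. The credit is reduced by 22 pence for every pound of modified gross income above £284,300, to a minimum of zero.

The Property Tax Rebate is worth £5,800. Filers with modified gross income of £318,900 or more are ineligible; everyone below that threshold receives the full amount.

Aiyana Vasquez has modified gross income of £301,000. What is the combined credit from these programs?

£8,143

Rural Housing Credit: £301,000 is £7,000 into a £20,000 phase-out range, leaving 13,000/20,000 of the credit: £1,680 × 13,000/20,000 = £1,092.
Working Family Credit: 22% of the £16,700 excess over £284,300 is £3,674; credit = £4,925 − £3,674 = £1,251.
Property Tax Rebate: £301,000 is below the £318,900 cutoff, so the full £5,800 applies.
Total: £1,092 + £1,251 + £5,800 = £8,143.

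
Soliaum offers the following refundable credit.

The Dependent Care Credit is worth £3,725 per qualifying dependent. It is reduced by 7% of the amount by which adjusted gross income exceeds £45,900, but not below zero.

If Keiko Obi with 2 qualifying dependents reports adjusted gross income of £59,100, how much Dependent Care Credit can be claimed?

£6,526

Dependent Care Credit: base = 2 × £3,725 = £7,450. 7% of the £13,200 excess over £45,900 is £924; credit = £7,450 − £924 = £6,526.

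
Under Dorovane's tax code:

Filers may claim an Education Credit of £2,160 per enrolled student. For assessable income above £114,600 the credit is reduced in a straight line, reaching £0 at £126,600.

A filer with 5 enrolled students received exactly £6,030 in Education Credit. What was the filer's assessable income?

£119,900

Full credit = 5 × £2,160 = £10,800.
£6,030 is 6,030/10,800 of the full £10,800, so 4,770/10,800 of the £12,000 range has been used: income = £114,600 + £12,000 × 4,770/10,800 = £119,900.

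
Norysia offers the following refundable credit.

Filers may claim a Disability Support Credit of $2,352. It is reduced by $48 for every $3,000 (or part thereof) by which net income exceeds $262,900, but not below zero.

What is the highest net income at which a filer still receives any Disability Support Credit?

$406,900

After 48 increments the reduction is 48 × $48 = $2,304, leaving $48; one more increment wipes it out. Increment 48 ends at excess 48 × $3,000 = $144,000, so the highest qualifying income is $262,900 + $144,000 = $406,900.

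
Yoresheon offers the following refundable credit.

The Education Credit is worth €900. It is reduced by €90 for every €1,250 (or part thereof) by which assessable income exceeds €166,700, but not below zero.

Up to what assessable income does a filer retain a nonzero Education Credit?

After 9 increments the reduction is 9 × €90 = €810, leaving €90; one more increment wipes it out. Increment 9 ends at excess 9 × €1,250 = €11,250, so the highest qualifying income is €166,700 + €11,250 = €177,950.

€177,950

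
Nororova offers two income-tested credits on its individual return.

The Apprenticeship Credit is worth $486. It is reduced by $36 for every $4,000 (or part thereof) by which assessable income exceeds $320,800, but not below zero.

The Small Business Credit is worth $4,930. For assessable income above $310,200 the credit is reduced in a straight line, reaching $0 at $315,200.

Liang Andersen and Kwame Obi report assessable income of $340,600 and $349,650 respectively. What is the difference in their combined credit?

$108

Liang ($340,600): Apprenticeship Credit: income exceeds $320,800 by $19,800, which is 5 full-or-partial $4,000 increments; reduction = 5 × $36 = $180, leaving $306. Small Business Credit: $340,600 is at or above $315,200, so the credit is $0. total $306 + $0 = $306
Kwame ($349,650): Apprenticeship Credit: income exceeds $320,800 by $28,850, which is 8 full-or-partial $4,000 increments; reduction = 8 × $36 = $288, leaving $198. Small Business Credit: $349,650 is at or above $315,200, so the credit is $0. total $198 + $0 = $198
Difference: |$306 − $198| = $108.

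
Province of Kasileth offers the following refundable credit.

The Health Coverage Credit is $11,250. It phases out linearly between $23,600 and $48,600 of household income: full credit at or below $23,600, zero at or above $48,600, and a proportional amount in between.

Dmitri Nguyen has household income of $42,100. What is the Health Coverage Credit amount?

Health Coverage Credit: $42,100 is $18,500 into a $25,000 phase-out range, leaving 6,500/25,000 of the credit: $11,250 × 6,500/25,000 = $2,925.

$2,925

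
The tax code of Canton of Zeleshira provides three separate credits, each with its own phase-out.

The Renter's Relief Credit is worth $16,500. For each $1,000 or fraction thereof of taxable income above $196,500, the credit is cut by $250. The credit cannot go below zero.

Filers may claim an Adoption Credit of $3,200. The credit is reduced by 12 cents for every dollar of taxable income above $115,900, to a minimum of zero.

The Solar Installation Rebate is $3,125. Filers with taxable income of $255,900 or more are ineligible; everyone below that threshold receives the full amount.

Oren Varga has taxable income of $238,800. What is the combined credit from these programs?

Renter's Relief Credit: income exceeds $196,500 by $42,300, which is 43 full-or-partial $1,000 increments; reduction = 43 × $250 = $10,750, leaving $5,750.
Adoption Credit: 12% of the $122,900 excess over $115,900 is $14,748 ≥ base, so the credit is $0.
Solar Installation Rebate: $238,800 is below the $255,900 cutoff, so the full $3,125 applies.
Total: $5,750 + $0 + $3,125 = $8,875.

$8,875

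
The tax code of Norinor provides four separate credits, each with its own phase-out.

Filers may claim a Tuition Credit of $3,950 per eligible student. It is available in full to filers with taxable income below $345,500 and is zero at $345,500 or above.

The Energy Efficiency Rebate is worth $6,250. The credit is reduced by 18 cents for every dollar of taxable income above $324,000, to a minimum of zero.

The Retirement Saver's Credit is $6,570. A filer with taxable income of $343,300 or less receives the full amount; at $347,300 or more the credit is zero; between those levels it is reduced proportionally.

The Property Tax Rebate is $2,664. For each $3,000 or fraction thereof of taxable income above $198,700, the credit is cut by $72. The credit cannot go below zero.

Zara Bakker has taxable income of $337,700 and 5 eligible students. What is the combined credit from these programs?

$30,104

Tuition Credit: base = 5 × $3,950 = $19,750. $337,700 is below the $345,500 cutoff, so the full $19,750 applies.
Energy Efficiency Rebate: 18% of the $13,700 excess over $324,000 is $2,466; credit = $6,250 − $2,466 = $3,784.
Retirement Saver's Credit: $337,700 is at or below the $343,300 threshold, so the full $6,570 applies.
Property Tax Rebate: income exceeds $198,700 by $139,000 → 47 increments × $72 = $3,384 ≥ base, so the credit is $0.
Total: $19,750 + $3,784 + $6,570 + $0 = $30,104.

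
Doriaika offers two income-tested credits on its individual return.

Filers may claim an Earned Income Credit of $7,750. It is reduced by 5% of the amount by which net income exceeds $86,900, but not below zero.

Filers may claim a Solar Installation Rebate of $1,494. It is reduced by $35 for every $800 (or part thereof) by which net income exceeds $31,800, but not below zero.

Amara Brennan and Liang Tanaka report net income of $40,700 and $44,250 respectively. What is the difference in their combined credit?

Amara ($40,700): Earned Income Credit: $40,700 is at or below the $86,900 threshold, so the full $7,750 applies. Solar Installation Rebate: income exceeds $31,800 by $8,900, which is 12 full-or-partial $800 increments; reduction = 12 × $35 = $420, leaving $1,074. total $7,750 + $1,074 = $8,824
Liang ($44,250): Earned Income Credit: $44,250 is at or below the $86,900 threshold, so the full $7,750 applies. Solar Installation Rebate: income exceeds $31,800 by $12,450, which is 16 full-or-partial $800 increments; reduction = 16 × $35 = $560, leaving $934. total $7,750 + $934 = $8,684
Difference: |$8,824 − $8,684| = $140.

$140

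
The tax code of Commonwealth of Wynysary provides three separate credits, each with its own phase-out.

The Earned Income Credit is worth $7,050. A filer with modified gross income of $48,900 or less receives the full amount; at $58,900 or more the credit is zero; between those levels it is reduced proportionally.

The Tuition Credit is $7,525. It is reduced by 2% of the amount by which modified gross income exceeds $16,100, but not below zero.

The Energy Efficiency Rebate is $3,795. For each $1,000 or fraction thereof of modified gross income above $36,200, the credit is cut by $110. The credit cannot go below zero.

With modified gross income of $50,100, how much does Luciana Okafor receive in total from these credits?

$15,304

Earned Income Credit: $50,100 is $1,200 into a $10,000 phase-out range, leaving 8,800/10,000 of the credit: $7,050 × 8,800/10,000 = $6,204.
Tuition Credit: 2% of the $34,000 excess over $16,100 is $680; credit = $7,525 − $680 = $6,845.
Energy Efficiency Rebate: income exceeds $36,200 by $13,900, which is 14 full-or-partial $1,000 increments; reduction = 14 × $110 = $1,540, leaving $2,255.
Total: $6,204 + $6,845 + $2,255 = $15,304.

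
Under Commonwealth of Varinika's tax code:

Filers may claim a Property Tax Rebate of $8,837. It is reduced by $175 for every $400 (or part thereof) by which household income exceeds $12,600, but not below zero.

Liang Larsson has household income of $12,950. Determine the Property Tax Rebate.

Property Tax Rebate: income exceeds $12,600 by $350, which is 1 full-or-partial $400 increment; reduction = 1 × $175 = $175, leaving $8,662.

$8,662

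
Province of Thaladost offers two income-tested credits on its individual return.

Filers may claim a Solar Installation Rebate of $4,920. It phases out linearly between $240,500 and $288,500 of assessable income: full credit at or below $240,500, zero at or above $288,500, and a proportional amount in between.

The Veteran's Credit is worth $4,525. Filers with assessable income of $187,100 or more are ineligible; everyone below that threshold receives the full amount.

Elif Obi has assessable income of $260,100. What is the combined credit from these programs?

$2,911

Solar Installation Rebate: $260,100 is $19,600 into a $48,000 phase-out range, leaving 28,400/48,000 of the credit: $4,920 × 28,400/48,000 = $2,911.
Veteran's Credit: $260,100 meets or exceeds the $187,100 cutoff, so the credit is $0.
Total: $2,911 + $0 = $2,911.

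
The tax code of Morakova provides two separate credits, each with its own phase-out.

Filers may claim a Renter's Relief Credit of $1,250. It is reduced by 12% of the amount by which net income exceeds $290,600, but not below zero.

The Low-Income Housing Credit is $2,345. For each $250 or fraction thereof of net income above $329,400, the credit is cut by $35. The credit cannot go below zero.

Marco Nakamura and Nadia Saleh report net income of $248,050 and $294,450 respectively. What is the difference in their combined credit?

$462

Marco ($248,050): Renter's Relief Credit: $248,050 is at or below the $290,600 threshold, so the full $1,250 applies. Low-Income Housing Credit: $248,050 is at or below the $329,400 threshold, so the full $2,345 applies. total $1,250 + $2,345 = $3,595
Nadia ($294,450): Renter's Relief Credit: 12% of the $3,850 excess over $290,600 is $462; credit = $1,250 − $462 = $788. Low-Income Housing Credit: $294,450 is at or below the $329,400 threshold, so the full $2,345 applies. total $788 + $2,345 = $3,133
Difference: |$3,595 − $3,133| = $462.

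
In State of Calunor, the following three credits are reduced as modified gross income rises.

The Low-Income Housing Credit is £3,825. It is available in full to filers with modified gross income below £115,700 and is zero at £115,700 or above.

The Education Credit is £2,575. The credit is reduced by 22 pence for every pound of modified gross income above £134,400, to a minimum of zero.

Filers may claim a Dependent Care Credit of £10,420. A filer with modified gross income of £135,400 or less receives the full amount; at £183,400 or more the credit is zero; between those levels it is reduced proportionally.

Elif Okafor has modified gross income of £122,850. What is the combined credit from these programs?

Low-Income Housing Credit: £122,850 meets or exceeds the £115,700 cutoff, so the credit is £0.
Education Credit: £122,850 is at or below the £134,400 threshold, so the full £2,575 applies.
Dependent Care Credit: £122,850 is at or below the £135,400 threshold, so the full £10,420 applies.
Total: £0 + £2,575 + £10,420 = £12,995.

£12,995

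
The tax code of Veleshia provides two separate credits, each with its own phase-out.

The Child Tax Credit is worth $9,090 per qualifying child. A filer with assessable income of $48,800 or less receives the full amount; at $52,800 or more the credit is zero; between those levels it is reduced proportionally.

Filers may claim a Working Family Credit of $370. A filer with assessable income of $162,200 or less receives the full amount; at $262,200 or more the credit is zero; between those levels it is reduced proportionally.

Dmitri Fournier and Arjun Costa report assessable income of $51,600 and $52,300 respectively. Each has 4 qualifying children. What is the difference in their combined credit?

Dmitri ($51,600): Child Tax Credit: base = 4 × $9,090 = $36,360. $51,600 is $2,800 into a $4,000 phase-out range, leaving 1,200/4,000 of the credit: $36,360 × 1,200/4,000 = $10,908. Working Family Credit: $51,600 is at or below the $162,200 threshold, so the full $370 applies. total $10,908 + $370 = $11,278
Arjun ($52,300): Child Tax Credit: base = 4 × $9,090 = $36,360. $52,300 is $3,500 into a $4,000 phase-out range, leaving 500/4,000 of the credit: $36,360 × 500/4,000 = $4,545. Working Family Credit: $52,300 is at or below the $162,200 threshold, so the full $370 applies. total $4,545 + $370 = $4,915
Difference: |$11,278 − $4,915| = $6,363.

$6,363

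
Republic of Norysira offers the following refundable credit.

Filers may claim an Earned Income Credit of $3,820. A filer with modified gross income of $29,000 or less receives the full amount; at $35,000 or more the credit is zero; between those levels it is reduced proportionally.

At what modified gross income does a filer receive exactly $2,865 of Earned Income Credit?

$2,865 is 2,865/3,820 of the full $3,820, so 955/3,820 of the $6,000 range has been used: income = $29,000 + $6,000 × 955/3,820 = $30,500.

$30,500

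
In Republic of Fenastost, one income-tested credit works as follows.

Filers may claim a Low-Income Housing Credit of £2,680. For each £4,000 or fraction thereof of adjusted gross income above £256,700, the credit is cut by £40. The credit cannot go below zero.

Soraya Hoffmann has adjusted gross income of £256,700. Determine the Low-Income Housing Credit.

Low-Income Housing Credit: £256,700 is at or below the £256,700 threshold, so the full £2,680 applies.

£2,680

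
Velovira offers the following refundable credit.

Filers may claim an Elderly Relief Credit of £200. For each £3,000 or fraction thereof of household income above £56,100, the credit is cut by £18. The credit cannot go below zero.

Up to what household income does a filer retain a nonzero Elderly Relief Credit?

After 11 increments the reduction is 11 × £18 = £198, leaving £2; one more increment wipes it out. Increment 11 ends at excess 11 × £3,000 = £33,000, so the highest qualifying income is £56,100 + £33,000 = £89,100.

£89,100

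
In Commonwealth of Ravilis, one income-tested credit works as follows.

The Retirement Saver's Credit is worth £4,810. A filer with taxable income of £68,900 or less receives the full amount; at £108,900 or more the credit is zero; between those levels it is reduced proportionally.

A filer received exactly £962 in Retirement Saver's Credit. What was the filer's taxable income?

£962 is 962/4,810 of the full £4,810, so 3,848/4,810 of the £40,000 range has been used: income = £68,900 + £40,000 × 3,848/4,810 = £100,900.

£100,900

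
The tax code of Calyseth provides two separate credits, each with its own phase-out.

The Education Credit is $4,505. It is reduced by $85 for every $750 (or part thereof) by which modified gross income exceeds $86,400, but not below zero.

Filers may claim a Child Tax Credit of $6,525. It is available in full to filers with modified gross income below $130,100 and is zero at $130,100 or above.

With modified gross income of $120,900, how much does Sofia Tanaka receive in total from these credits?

Education Credit: income exceeds $86,400 by $34,500, which is 46 full-or-partial $750 increments; reduction = 46 × $85 = $3,910, leaving $595.
Child Tax Credit: $120,900 is below the $130,100 cutoff, so the full $6,525 applies.
Total: $595 + $6,525 = $7,120.

$7,120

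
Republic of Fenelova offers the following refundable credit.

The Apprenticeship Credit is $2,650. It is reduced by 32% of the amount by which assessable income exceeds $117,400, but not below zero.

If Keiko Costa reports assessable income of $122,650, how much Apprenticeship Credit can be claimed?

Apprenticeship Credit: 32% of the $5,250 excess over $117,400 is $1,680; credit = $2,650 − $1,680 = $970.

$970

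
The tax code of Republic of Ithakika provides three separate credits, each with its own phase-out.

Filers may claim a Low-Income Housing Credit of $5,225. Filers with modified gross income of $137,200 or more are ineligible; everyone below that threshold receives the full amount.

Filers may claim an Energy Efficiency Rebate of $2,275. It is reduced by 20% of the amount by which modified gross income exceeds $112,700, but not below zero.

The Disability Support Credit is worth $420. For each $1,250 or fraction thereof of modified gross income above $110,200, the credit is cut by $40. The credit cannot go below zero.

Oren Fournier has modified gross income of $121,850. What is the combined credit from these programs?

Low-Income Housing Credit: $121,850 is below the $137,200 cutoff, so the full $5,225 applies.
Energy Efficiency Rebate: 20% of the $9,150 excess over $112,700 is $1,830; credit = $2,275 − $1,830 = $445.
Disability Support Credit: income exceeds $110,200 by $11,650, which is 10 full-or-partial $1,250 increments; reduction = 10 × $40 = $400, leaving $20.
Total: $5,225 + $445 + $20 = $5,690.

$5,690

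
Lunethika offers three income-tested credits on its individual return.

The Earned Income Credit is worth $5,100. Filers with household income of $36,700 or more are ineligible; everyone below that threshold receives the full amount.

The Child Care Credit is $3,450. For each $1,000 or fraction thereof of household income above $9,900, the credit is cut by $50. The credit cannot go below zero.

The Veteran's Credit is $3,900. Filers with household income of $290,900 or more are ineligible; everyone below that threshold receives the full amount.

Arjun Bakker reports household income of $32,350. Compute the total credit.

$11,300

Earned Income Credit: $32,350 is below the $36,700 cutoff, so the full $5,100 applies.
Child Care Credit: income exceeds $9,900 by $22,450, which is 23 full-or-partial $1,000 increments; reduction = 23 × $50 = $1,150, leaving $2,300.
Veteran's Credit: $32,350 is below the $290,900 cutoff, so the full $3,900 applies.
Total: $5,100 + $2,300 + $3,900 = $11,300.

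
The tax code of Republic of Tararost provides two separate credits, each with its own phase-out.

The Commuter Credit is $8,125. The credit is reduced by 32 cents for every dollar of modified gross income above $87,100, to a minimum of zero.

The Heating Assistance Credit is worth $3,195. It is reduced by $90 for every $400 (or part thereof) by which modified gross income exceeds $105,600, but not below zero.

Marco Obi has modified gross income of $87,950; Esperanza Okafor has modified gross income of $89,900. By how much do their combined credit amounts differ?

Marco ($87,950): Commuter Credit: 32% of the $850 excess over $87,100 is $272; credit = $8,125 − $272 = $7,853. Heating Assistance Credit: $87,950 is at or below the $105,600 threshold, so the full $3,195 applies. total $7,853 + $3,195 = $11,048
Esperanza ($89,900): Commuter Credit: 32% of the $2,800 excess over $87,100 is $896; credit = $8,125 − $896 = $7,229. Heating Assistance Credit: $89,900 is at or below the $105,600 threshold, so the full $3,195 applies. total $7,229 + $3,195 = $10,424
Difference: |$11,048 − $10,424| = $624.

$624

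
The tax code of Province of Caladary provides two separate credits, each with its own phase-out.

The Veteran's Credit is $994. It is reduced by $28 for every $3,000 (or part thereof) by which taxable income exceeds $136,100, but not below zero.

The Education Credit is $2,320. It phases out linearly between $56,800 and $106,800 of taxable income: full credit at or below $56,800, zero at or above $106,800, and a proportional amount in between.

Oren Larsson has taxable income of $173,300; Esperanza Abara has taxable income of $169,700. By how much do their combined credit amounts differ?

$28

Oren ($173,300): Veteran's Credit: income exceeds $136,100 by $37,200, which is 13 full-or-partial $3,000 increments; reduction = 13 × $28 = $364, leaving $630. Education Credit: $173,300 is at or above $106,800, so the credit is $0. total $630 + $0 = $630
Esperanza ($169,700): Veteran's Credit: income exceeds $136,100 by $33,600, which is 12 full-or-partial $3,000 increments; reduction = 12 × $28 = $336, leaving $658. Education Credit: $169,700 is at or above $106,800, so the credit is $0. total $658 + $0 = $658
Difference: |$630 − $658| = $28.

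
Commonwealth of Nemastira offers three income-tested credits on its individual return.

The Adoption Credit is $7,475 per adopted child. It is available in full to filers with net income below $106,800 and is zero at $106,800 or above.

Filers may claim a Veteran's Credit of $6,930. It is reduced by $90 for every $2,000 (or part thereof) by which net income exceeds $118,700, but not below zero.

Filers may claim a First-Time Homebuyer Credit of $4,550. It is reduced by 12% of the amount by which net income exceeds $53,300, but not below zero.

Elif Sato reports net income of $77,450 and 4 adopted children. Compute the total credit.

$38,482

Adoption Credit: base = 4 × $7,475 = $29,900. $77,450 is below the $106,800 cutoff, so the full $29,900 applies.
Veteran's Credit: $77,450 is at or below the $118,700 threshold, so the full $6,930 applies.
First-Time Homebuyer Credit: 12% of the $24,150 excess over $53,300 is $2,898; credit = $4,550 − $2,898 = $1,652.
Total: $29,900 + $6,930 + $1,652 = $38,482.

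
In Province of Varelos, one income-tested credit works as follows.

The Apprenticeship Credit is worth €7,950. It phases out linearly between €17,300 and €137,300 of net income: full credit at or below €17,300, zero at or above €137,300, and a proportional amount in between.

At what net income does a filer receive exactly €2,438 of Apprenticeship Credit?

€100,500

€2,438 is 2,438/7,950 of the full €7,950, so 5,512/7,950 of the €120,000 range has been used: income = €17,300 + €120,000 × 5,512/7,950 = €100,500.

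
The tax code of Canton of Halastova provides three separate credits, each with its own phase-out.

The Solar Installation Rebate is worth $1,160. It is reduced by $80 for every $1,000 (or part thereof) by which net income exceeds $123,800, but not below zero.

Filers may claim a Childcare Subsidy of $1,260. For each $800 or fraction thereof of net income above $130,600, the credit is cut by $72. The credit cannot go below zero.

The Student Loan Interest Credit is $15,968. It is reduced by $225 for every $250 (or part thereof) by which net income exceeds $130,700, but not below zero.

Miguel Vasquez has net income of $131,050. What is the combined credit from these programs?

$17,226

Solar Installation Rebate: income exceeds $123,800 by $7,250, which is 8 full-or-partial $1,000 increments; reduction = 8 × $80 = $640, leaving $520.
Childcare Subsidy: income exceeds $130,600 by $450, which is 1 full-or-partial $800 increment; reduction = 1 × $72 = $72, leaving $1,188.
Student Loan Interest Credit: income exceeds $130,700 by $350, which is 2 full-or-partial $250 increments; reduction = 2 × $225 = $450, leaving $15,518.
Total: $520 + $1,188 + $15,518 = $17,226.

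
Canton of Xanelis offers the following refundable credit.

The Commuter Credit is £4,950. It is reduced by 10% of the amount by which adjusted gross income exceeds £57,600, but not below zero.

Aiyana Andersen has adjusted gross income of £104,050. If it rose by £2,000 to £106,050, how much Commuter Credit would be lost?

£200

At £104,050 — 10% of the £46,450 excess over £57,600 is £4,645; credit = £4,950 − £4,645 = £305.
At £106,050 — 10% of the £48,450 excess over £57,600 is £4,845; credit = £4,950 − £4,845 = £105.
Lost: £305 − £105 = £200.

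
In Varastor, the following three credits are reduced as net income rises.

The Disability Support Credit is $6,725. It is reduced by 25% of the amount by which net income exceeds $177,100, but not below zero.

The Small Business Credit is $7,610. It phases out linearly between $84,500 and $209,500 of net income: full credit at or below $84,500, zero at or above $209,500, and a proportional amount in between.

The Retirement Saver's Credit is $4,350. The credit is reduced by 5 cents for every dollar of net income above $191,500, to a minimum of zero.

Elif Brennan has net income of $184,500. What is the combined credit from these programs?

$10,747

Disability Support Credit: 25% of the $7,400 excess over $177,100 is $1,850; credit = $6,725 − $1,850 = $4,875.
Small Business Credit: $184,500 is $100,000 into a $125,000 phase-out range, leaving 25,000/125,000 of the credit: $7,610 × 25,000/125,000 = $1,522.
Retirement Saver's Credit: $184,500 is at or below the $191,500 threshold, so the full $4,350 applies.
Total: $4,875 + $1,522 + $4,350 = $10,747.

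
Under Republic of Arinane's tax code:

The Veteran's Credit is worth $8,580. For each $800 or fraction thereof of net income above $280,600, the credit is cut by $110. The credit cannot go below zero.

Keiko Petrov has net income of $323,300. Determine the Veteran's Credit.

$2,640

Veteran's Credit: income exceeds $280,600 by $42,700, which is 54 full-or-partial $800 increments; reduction = 54 × $110 = $5,940, leaving $2,640.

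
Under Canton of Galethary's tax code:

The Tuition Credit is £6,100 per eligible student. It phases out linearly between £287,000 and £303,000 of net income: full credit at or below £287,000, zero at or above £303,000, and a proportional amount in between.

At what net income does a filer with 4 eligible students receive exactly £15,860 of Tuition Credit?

Full credit = 4 × £6,100 = £24,400.
£15,860 is 15,860/24,400 of the full £24,400, so 8,540/24,400 of the £16,000 range has been used: income = £287,000 + £16,000 × 8,540/24,400 = £292,600.

£292,600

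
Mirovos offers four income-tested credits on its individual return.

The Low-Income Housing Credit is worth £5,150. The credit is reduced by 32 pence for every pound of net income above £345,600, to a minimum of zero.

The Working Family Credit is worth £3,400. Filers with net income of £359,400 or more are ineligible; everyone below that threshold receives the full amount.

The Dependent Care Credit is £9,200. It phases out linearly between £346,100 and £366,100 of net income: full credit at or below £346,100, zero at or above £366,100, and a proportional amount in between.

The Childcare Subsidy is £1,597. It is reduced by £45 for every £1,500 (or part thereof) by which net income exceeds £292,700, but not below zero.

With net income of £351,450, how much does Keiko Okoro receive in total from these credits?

£13,417

Low-Income Housing Credit: 32% of the £5,850 excess over £345,600 is £1,872; credit = £5,150 − £1,872 = £3,278.
Working Family Credit: £351,450 is below the £359,400 cutoff, so the full £3,400 applies.
Dependent Care Credit: £351,450 is £5,350 into a £20,000 phase-out range, leaving 14,650/20,000 of the credit: £9,200 × 14,650/20,000 = £6,739.
Childcare Subsidy: income exceeds £292,700 by £58,750 → 40 increments × £45 = £1,800 ≥ base, so the credit is £0.
Total: £3,278 + £3,400 + £6,739 + £0 = £13,417.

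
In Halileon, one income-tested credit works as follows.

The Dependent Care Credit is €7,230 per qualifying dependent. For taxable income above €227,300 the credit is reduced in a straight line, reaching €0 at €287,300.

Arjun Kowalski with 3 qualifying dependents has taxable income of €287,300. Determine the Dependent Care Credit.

€0

Dependent Care Credit: base = 3 × €7,230 = €21,690. €287,300 is at or above €287,300, so the credit is €0.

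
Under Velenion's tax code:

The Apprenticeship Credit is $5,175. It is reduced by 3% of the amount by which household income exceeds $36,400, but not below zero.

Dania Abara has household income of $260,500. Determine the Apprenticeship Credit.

$0

Apprenticeship Credit: 3% of the $224,100 excess over $36,400 is $6,723 ≥ base, so the credit is $0.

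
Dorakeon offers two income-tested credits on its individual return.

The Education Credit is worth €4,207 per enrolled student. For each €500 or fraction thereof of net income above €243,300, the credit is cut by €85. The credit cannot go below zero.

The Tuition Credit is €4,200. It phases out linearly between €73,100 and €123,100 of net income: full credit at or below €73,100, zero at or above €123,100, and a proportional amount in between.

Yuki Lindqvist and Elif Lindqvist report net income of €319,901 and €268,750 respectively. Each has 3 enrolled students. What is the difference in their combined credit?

Yuki (€319,901): Education Credit: base = 3 × €4,207 = €12,621. income exceeds €243,300 by €76,601 → 154 increments × €85 = €13,090 ≥ base, so the credit is €0. Tuition Credit: €319,901 is at or above €123,100, so the credit is €0. total €0 + €0 = €0
Elif (€268,750): Education Credit: base = 3 × €4,207 = €12,621. income exceeds €243,300 by €25,450, which is 51 full-or-partial €500 increments; reduction = 51 × €85 = €4,335, leaving €8,286. Tuition Credit: €268,750 is at or above €123,100, so the credit is €0. total €8,286 + €0 = €8,286
Difference: |€0 − €8,286| = €8,286.

€8,286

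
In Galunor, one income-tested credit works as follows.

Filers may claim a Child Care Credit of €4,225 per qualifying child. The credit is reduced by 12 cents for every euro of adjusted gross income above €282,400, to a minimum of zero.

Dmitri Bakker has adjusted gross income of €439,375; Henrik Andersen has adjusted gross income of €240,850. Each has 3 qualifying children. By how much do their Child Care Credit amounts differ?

€12,675

Dmitri (€439,375): Child Care Credit: base = 3 × €4,225 = €12,675. 12% of the €156,975 excess over €282,400 is €18,837 ≥ base, so the credit is €0.
Henrik (€240,850): Child Care Credit: base = 3 × €4,225 = €12,675. €240,850 is at or below the €282,400 threshold, so the full €12,675 applies.
Difference: |€0 − €12,675| = €12,675.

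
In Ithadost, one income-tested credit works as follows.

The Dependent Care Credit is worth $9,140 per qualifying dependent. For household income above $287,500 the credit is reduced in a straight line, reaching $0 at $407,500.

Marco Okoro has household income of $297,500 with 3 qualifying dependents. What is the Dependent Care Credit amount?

Dependent Care Credit: base = 3 × $9,140 = $27,420. $297,500 is $10,000 into a $120,000 phase-out range, leaving 110,000/120,000 of the credit: $27,420 × 110,000/120,000 = $25,135.

$25,135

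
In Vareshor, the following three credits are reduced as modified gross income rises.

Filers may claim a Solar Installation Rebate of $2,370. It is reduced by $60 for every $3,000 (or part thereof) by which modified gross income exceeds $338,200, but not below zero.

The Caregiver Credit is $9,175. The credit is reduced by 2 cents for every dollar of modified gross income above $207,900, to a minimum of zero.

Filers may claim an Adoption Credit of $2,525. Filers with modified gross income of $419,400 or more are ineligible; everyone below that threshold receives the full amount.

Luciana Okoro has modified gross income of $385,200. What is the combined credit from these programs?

Solar Installation Rebate: income exceeds $338,200 by $47,000, which is 16 full-or-partial $3,000 increments; reduction = 16 × $60 = $960, leaving $1,410.
Caregiver Credit: 2% of the $177,300 excess over $207,900 is $3,546; credit = $9,175 − $3,546 = $5,629.
Adoption Credit: $385,200 is below the $419,400 cutoff, so the full $2,525 applies.
Total: $1,410 + $5,629 + $2,525 = $9,564.

$9,564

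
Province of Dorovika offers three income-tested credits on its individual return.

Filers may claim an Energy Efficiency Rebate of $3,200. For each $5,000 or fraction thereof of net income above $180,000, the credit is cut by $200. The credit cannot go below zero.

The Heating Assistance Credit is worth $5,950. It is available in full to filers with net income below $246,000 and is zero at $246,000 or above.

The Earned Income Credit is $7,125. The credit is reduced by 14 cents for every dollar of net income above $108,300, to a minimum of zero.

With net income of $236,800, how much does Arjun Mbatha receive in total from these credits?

Energy Efficiency Rebate: income exceeds $180,000 by $56,800, which is 12 full-or-partial $5,000 increments; reduction = 12 × $200 = $2,400, leaving $800.
Heating Assistance Credit: $236,800 is below the $246,000 cutoff, so the full $5,950 applies.
Earned Income Credit: 14% of the $128,500 excess over $108,300 is $17,990 ≥ base, so the credit is $0.
Total: $800 + $5,950 + $0 = $6,750.

$6,750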